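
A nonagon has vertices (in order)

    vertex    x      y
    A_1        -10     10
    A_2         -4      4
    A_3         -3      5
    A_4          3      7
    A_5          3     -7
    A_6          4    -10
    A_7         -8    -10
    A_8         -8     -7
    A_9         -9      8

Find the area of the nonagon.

184.5

A_1→A_2: (-10)(4) − (-4)(10) = 0
A_2→A_3: (-4)(5) − (-3)(4) = -8
A_3→A_4: (-3)(7) − (3)(5) = -36
A_4→A_5: (3)(-7) − (3)(7) = -42
A_5→A_6: (3)(-10) − (4)(-7) = -2
A_6→A_7: (4)(-10) − (-8)(-10) = -120
A_7→A_8: (-8)(-7) − (-8)(-10) = -24
A_8→A_9: (-8)(8) − (-9)(-7) = -127
A_9→A_1: (-9)(10) − (-10)(8) = -10
Σ = -369
Area = |Σ|/2 = 184.5.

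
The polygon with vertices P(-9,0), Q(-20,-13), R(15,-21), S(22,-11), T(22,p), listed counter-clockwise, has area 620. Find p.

Write out the shoelace sum; only the two edges meeting at T involve p:
2·Area = [(22·p − 22·(-11)) + (22·0 − (-9)·p)] + 1029
       = 31·p + 1271 = 1240
⇒ p = -1.

-1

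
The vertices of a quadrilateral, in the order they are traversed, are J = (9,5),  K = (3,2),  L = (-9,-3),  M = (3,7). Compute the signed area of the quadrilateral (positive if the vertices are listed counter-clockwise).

-45

Apply Gauss's area formula: 2A = Σ (x_i·y_{i+1} − x_{i+1}·y_i), indices taken mod 4.
Σ = (3) + (9) + (-54) + (-48) = -90
Signed area = Σ/2 = -45 (negative ⇒ clockwise traversal).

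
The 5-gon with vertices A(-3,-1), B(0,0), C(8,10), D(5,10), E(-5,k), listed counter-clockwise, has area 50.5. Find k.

2

Write out the shoelace sum; only the two edges meeting at E involve k:
2·Area = [(5·k − (-5)·10) + ((-5)·(-1) − (-3)·k)] + 30
       = 8·k + 85 = 101
⇒ k = 2.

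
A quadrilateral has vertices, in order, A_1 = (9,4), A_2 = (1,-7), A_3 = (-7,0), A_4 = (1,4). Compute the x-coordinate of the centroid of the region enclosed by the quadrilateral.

Apply the shoelace formula. First the cross-terms c_i = x_i·y_{i+1} − x_{i+1}·y_i:
  -67, -49, -28, -32  ⇒  2A = -176, A = -88.
Then Σ (x_i + x_{i+1})·c_i = -528, so x̄ = -528 / (6·(-88)) = 1.

1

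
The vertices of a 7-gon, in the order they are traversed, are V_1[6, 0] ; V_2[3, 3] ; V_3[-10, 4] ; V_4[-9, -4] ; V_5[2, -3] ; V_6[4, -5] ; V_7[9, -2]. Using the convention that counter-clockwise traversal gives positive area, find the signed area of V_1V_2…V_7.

Apply the surveyor's formula: 2A = Σ (x_i·y_{i+1} − x_{i+1}·y_i), indices taken mod 7.
V_1→V_2: (6)(3) − (3)(0) = 18
V_2→V_3: (3)(4) − (-10)(3) = 42
V_3→V_4: (-10)(-4) − (-9)(4) = 76
V_4→V_5: (-9)(-3) − (2)(-4) = 35
V_5→V_6: (2)(-5) − (4)(-3) = 2
V_6→V_7: (4)(-2) − (9)(-5) = 37
V_7→V_1: (9)(0) − (6)(-2) = 12
Σ = 222
Signed area = Σ/2 = 111 (positive ⇒ counter-clockwise traversal).

111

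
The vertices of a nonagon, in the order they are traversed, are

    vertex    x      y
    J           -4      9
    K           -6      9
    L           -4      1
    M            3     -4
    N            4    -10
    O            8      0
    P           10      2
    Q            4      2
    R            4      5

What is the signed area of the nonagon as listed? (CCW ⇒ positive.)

111.5

J→K: (-4)(9) − (-6)(9) = 18
K→L: (-6)(1) − (-4)(9) = 30
L→M: (-4)(-4) − (3)(1) = 13
M→N: (3)(-10) − (4)(-4) = -14
N→O: (4)(0) − (8)(-10) = 80
O→P: (8)(2) − (10)(0) = 16
P→Q: (10)(2) − (4)(2) = 12
Q→R: (4)(5) − (4)(2) = 12
R→J: (4)(9) − (-4)(5) = 56
Σ = 223
Signed area = Σ/2 = 111.5 (positive ⇒ counter-clockwise traversal).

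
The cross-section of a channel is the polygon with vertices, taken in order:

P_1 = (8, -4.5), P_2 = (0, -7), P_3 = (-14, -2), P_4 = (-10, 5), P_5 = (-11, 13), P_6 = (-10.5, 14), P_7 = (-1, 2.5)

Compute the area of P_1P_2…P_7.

P_1→P_2: (8)(-7) − (0)(-4.5) = -56
P_2→P_3: (0)(-2) − (-14)(-7) = -98
P_3→P_4: (-14)(5) − (-10)(-2) = -90
P_4→P_5: (-10)(13) − (-11)(5) = -75
P_5→P_6: (-11)(14) − (-10.5)(13) = -17.5
P_6→P_7: (-10.5)(2.5) − (-1)(14) = -12.25
P_7→P_1: (-1)(-4.5) − (8)(2.5) = -15.5
Σ = -364.25
Area = |Σ|/2 = 182.125.

182.125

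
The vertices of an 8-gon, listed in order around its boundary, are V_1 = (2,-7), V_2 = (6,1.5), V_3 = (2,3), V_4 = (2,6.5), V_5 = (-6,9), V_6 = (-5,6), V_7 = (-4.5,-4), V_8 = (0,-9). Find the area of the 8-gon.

Apply Gauss's area formula: 2A = Σ (x_i·y_{i+1} − x_{i+1}·y_i), indices taken mod 8.
Cross-terms: 45, 15, 7, 57, 9, 47, 40.5, 18  ⇒  Σ = 238.5
Area = |Σ|/2 = 119.25.

119.25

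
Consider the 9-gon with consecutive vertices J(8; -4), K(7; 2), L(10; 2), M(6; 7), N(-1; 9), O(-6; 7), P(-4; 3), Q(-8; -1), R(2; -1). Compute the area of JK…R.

126

Σ = (44) + (-6) + (58) + (61) + (47) + (10) + (28) + (10) + (0) = 252
Area = |Σ|/2 = 126.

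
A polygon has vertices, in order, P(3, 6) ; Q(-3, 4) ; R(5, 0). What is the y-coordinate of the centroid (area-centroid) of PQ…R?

Apply the surveyor's formula. First the cross-terms c_i = x_i·y_{i+1} − x_{i+1}·y_i:
  30, -20, 30  ⇒  2A = 40, A = 20.
Then Σ (y_i + y_{i+1})·c_i = 400, so ȳ = 400 / (6·20) = 10/3.

10/3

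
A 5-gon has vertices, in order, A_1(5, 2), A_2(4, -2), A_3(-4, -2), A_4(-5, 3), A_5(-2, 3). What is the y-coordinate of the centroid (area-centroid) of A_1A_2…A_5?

107/252

Apply Gauss's area formula. First the cross-terms c_i = x_i·y_{i+1} − x_{i+1}·y_i:
  -18, -16, -22, -9, -19  ⇒  2A = -84, A = -42.
Then Σ (y_i + y_{i+1})·c_i = -107, so ȳ = -107 / (6·(-42)) = 107/252.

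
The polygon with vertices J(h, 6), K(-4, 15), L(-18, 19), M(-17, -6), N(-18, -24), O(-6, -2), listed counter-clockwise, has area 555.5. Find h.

The doubled signed area Σ (x_i y_{i+1} − x_{i+1} y_i) is linear in h.
With h=0 it equals 805; the coefficient of h is 17 (from the two edges through J).
So 17·h + 805 = 2·555.5 = 1111 ⇒ h = 18.

18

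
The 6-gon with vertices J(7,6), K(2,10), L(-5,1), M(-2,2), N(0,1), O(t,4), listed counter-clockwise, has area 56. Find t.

Write out the shoelace sum; only the two edges meeting at O involve t:
2·Area = [(0·4 − t·1) + (t·6 − 7·4)] + 100
       = 5·t + 72 = 112
⇒ t = 8.

8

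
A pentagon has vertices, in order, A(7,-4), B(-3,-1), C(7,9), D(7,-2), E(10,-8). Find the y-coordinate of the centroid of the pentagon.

Apply Gauss's area formula. First the cross-terms c_i = x_i·y_{i+1} − x_{i+1}·y_i:
  -19, -20, -77, -36, 16  ⇒  2A = -136, A = -68.
Then Σ (y_i + y_{i+1})·c_i = -436, so ȳ = -436 / (6·(-68)) = 109/102.

109/102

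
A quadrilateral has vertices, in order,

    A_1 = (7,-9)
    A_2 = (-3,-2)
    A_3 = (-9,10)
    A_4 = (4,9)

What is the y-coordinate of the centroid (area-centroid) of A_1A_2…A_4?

Apply the shoelace (surveyor's) formula. First the cross-terms c_i = x_i·y_{i+1} − x_{i+1}·y_i:
  -41, -48, -121, -99  ⇒  2A = -309, A = -154.5.
Then Σ (y_i + y_{i+1})·c_i = -2232, so ȳ = -2232 / (6·(-154.5)) = 248/103.

248/103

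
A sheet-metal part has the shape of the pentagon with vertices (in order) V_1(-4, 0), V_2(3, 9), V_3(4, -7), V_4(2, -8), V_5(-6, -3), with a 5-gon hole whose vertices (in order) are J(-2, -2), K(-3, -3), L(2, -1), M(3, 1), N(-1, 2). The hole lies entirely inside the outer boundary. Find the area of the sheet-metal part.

75

Outer boundary:
V_1→V_2: (-4)(9) − (3)(0) = -36
V_2→V_3: (3)(-7) − (4)(9) = -57
V_3→V_4: (4)(-8) − (2)(-7) = -18
V_4→V_5: (2)(-3) − (-6)(-8) = -54
V_5→V_1: (-6)(0) − (-4)(-3) = -12
Σ = -177
Area = |Σ|/2 = 88.5.
Hole:
J→K: (-2)(-3) − (-3)(-2) = 0
K→L: (-3)(-1) − (2)(-3) = 9
L→M: (2)(1) − (3)(-1) = 5
M→N: (3)(2) − (-1)(1) = 7
N→J: (-1)(-2) − (-2)(2) = 6
Σ = 27
Area = |Σ|/2 = 13.5.
Net area = 88.5 − 13.5 = 75.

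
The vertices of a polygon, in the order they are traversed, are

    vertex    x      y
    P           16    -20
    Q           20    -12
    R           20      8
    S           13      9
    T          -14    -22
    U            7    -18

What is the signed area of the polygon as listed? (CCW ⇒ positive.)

Apply the shoelace formula: 2A = Σ (x_i·y_{i+1} − x_{i+1}·y_i), indices taken mod 6.
Σ = (208) + (400) + (76) + (-160) + (406) + (148) = 1078
Signed area = Σ/2 = 539 (positive ⇒ counter-clockwise traversal).

539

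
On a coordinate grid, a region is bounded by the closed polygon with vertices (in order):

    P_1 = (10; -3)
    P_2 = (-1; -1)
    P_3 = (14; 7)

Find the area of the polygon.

Apply Gauss's area formula: 2A = Σ (x_i·y_{i+1} − x_{i+1}·y_i), indices taken mod 3.
Σ = (-13) + (7) + (-112) = -118
Area = |Σ|/2 = 59.

59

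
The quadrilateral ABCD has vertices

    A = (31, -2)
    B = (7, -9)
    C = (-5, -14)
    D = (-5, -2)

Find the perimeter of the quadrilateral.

|AB| = √((-24)² + (-7)²) = √625 = 25
|BC| = √((-12)² + (-5)²) = √169 = 13
|CD| = √((0)² + (12)²) = √144 = 12
|DA| = √((36)² + (0)²) = √1296 = 36
Perimeter = 25 + 13 + 12 + 36 = 86.

86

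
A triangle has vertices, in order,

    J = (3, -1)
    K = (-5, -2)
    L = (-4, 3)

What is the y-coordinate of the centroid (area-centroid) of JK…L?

Apply Gauss's area formula. First the cross-terms c_i = x_i·y_{i+1} − x_{i+1}·y_i:
  -11, -23, -5  ⇒  2A = -39, A = -19.5.
Then Σ (y_i + y_{i+1})·c_i = 0, so ȳ = 0 / (6·(-19.5)) = 0.

0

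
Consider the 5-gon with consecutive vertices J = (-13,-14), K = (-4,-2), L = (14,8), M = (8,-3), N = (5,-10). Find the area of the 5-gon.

Σ = (-30) + (-4) + (-106) + (-65) + (-200) = -405
Area = |Σ|/2 = 202.5.

202.5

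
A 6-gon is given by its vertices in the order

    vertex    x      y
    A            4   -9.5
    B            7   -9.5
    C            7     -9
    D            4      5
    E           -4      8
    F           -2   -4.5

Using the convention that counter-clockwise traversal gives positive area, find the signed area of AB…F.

113

Σ = (28.5) + (3.5) + (71) + (52) + (34) + (37) = 226
Signed area = Σ/2 = 113 (positive ⇒ counter-clockwise traversal).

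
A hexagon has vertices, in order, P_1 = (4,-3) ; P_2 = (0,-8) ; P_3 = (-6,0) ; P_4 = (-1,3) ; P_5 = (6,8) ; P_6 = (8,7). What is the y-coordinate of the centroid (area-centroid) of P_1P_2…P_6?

71/297

Apply Gauss's area formula. First the cross-terms c_i = x_i·y_{i+1} − x_{i+1}·y_i:
  -32, -48, -18, -26, -22, -52  ⇒  2A = -198, A = -99.
Then Σ (y_i + y_{i+1})·c_i = -142, so ȳ = -142 / (6·(-99)) = 71/297.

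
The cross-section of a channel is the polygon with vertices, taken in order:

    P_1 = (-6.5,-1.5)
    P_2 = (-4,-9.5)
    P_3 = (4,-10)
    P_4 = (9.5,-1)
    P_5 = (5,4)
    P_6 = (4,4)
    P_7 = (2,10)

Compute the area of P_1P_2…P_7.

Apply the shoelace formula: 2A = Σ (x_i·y_{i+1} − x_{i+1}·y_i), indices taken mod 7.
P_1→P_2: (-6.5)(-9.5) − (-4)(-1.5) = 55.75
P_2→P_3: (-4)(-10) − (4)(-9.5) = 78
P_3→P_4: (4)(-1) − (9.5)(-10) = 91
P_4→P_5: (9.5)(4) − (5)(-1) = 43
P_5→P_6: (5)(4) − (4)(4) = 4
P_6→P_7: (4)(10) − (2)(4) = 32
P_7→P_1: (2)(-1.5) − (-6.5)(10) = 62
Σ = 365.75
Area = |Σ|/2 = 182.875.

182.875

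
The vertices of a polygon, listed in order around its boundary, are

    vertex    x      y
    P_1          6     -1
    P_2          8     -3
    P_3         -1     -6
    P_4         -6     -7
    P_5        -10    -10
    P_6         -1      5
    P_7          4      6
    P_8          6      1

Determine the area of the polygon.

115

Σ = (-10) + (-51) + (-29) + (-10) + (-60) + (-26) + (-32) + (-12) = -230
Area = |Σ|/2 = 115.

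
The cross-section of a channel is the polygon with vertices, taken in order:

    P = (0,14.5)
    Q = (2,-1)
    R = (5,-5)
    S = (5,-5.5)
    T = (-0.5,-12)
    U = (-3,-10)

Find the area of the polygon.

86.875

Σ = (-29) + (-5) + (-2.5) + (-62.75) + (-31) + (-43.5) = -173.75
Area = |Σ|/2 = 86.875.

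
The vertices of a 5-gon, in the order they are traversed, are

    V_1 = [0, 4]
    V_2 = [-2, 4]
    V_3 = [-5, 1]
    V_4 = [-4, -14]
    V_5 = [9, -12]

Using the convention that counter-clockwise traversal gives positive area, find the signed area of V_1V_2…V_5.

V_1→V_2: (0)(4) − (-2)(4) = 8
V_2→V_3: (-2)(1) − (-5)(4) = 18
V_3→V_4: (-5)(-14) − (-4)(1) = 74
V_4→V_5: (-4)(-12) − (9)(-14) = 174
V_5→V_1: (9)(4) − (0)(-12) = 36
Σ = 310
Signed area = Σ/2 = 155 (positive ⇒ counter-clockwise traversal).

155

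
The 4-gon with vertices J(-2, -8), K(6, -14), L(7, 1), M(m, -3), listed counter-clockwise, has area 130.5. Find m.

-12

Write out the shoelace sum; only the two edges meeting at M involve m:
2·Area = [(7·(-3) − m·1) + (m·(-8) − (-2)·(-3))] + 180
       = -9·m + 153 = 261
⇒ m = -12.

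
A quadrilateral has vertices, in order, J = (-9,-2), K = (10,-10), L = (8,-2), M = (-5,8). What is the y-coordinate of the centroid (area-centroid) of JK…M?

Apply the shoelace formula. First the cross-terms c_i = x_i·y_{i+1} − x_{i+1}·y_i:
  110, 60, 54, 82  ⇒  2A = 306, A = 153.
Then Σ (y_i + y_{i+1})·c_i = -1224, so ȳ = -1224 / (6·153) = -4/3.

-4/3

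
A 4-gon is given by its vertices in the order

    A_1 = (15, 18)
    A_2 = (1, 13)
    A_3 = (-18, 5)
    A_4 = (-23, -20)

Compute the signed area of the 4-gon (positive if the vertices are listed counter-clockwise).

388.5

Σ = (177) + (239) + (475) + (-114) = 777
Signed area = Σ/2 = 388.5 (positive ⇒ counter-clockwise traversal).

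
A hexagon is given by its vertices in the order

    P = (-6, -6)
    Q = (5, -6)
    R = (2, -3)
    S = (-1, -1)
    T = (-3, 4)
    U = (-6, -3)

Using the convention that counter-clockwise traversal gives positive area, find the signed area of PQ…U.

Apply Gauss's area formula: 2A = Σ (x_i·y_{i+1} − x_{i+1}·y_i), indices taken mod 6.
Σ = (66) + (-3) + (-5) + (-7) + (33) + (18) = 102
Signed area = Σ/2 = 51 (positive ⇒ counter-clockwise traversal).

51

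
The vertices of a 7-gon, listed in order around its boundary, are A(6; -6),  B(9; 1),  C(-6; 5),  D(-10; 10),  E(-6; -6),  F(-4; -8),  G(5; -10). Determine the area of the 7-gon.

Σ = (60) + (51) + (-10) + (120) + (24) + (80) + (30) = 355
Area = |Σ|/2 = 177.5.

177.5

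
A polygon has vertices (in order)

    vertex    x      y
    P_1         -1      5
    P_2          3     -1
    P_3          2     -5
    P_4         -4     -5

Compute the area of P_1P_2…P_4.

41

P_1→P_2: (-1)(-1) − (3)(5) = -14
P_2→P_3: (3)(-5) − (2)(-1) = -13
P_3→P_4: (2)(-5) − (-4)(-5) = -30
P_4→P_1: (-4)(5) − (-1)(-5) = -25
Σ = -82
Area = |Σ|/2 = 41.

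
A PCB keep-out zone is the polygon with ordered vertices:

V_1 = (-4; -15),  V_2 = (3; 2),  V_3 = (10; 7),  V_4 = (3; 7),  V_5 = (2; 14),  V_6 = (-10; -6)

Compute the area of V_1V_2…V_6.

Apply the shoelace formula: 2A = Σ (x_i·y_{i+1} − x_{i+1}·y_i), indices taken mod 6.
Cross-terms: 37, 1, 49, 28, 128, 126  ⇒  Σ = 369
Area = |Σ|/2 = 184.5.

184.5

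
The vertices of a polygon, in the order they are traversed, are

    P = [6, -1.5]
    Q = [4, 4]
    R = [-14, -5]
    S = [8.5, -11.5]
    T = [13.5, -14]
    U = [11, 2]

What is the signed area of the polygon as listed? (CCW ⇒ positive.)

Apply the surveyor's formula: 2A = Σ (x_i·y_{i+1} − x_{i+1}·y_i), indices taken mod 6.
Σ = (30) + (36) + (203.5) + (36.25) + (181) + (-28.5) = 458.25
Signed area = Σ/2 = 229.125 (positive ⇒ counter-clockwise traversal).

229.125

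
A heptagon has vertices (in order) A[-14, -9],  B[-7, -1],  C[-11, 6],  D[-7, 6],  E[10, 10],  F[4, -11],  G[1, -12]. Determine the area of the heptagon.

Apply the shoelace (surveyor's) formula: 2A = Σ (x_i·y_{i+1} − x_{i+1}·y_i), indices taken mod 7.
A→B: (-14)(-1) − (-7)(-9) = -49
B→C: (-7)(6) − (-11)(-1) = -53
C→D: (-11)(6) − (-7)(6) = -24
D→E: (-7)(10) − (10)(6) = -130
E→F: (10)(-11) − (4)(10) = -150
F→G: (4)(-12) − (1)(-11) = -37
G→A: (1)(-9) − (-14)(-12) = -177
Σ = -620
Area = |Σ|/2 = 310.

310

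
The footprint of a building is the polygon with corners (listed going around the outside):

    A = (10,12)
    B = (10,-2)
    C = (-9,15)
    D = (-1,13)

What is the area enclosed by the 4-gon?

126

Apply the shoelace (surveyor's) formula: 2A = Σ (x_i·y_{i+1} − x_{i+1}·y_i), indices taken mod 4.
Σ = (-140) + (132) + (-102) + (-142) = -252
Area = |Σ|/2 = 126.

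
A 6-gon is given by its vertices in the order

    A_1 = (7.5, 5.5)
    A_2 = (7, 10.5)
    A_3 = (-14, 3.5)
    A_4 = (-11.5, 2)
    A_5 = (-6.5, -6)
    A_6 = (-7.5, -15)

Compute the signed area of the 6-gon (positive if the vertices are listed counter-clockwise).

Apply Gauss's area formula: 2A = Σ (x_i·y_{i+1} − x_{i+1}·y_i), indices taken mod 6.
Σ = (40.25) + (171.5) + (12.25) + (82) + (52.5) + (71.25) = 429.75
Signed area = Σ/2 = 214.875 (positive ⇒ counter-clockwise traversal).

214.875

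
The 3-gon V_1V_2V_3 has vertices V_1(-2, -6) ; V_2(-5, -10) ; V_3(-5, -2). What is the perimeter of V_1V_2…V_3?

18

|V_1V_2| = √((-3)² + (-4)²) = √25 = 5
|V_2V_3| = √((0)² + (8)²) = √64 = 8
|V_3V_1| = √((3)² + (-4)²) = √25 = 5
Perimeter = 5 + 8 + 5 = 18.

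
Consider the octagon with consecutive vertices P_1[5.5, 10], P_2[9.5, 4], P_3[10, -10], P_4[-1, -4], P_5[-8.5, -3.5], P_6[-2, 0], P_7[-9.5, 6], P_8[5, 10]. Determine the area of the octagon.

Cross-terms: -73, -135, -50, -30.5, -7, -12, -125, -5  ⇒  Σ = -437.5
Area = |Σ|/2 = 218.75.

218.75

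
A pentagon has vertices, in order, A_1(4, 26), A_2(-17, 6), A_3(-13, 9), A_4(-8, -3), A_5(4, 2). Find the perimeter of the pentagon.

84

|A_1A_2| = √((-21)² + (-20)²) = √841 = 29
|A_2A_3| = √((4)² + (3)²) = √25 = 5
|A_3A_4| = √((5)² + (-12)²) = √169 = 13
|A_4A_5| = √((12)² + (5)²) = √169 = 13
|A_5A_1| = √((0)² + (24)²) = √576 = 24
Perimeter = 29 + 5 + 13 + 13 + 24 = 84.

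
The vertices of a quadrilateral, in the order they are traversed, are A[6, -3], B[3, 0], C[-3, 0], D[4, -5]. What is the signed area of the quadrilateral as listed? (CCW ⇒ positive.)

21

Apply the surveyor's formula: 2A = Σ (x_i·y_{i+1} − x_{i+1}·y_i), indices taken mod 4.
A→B: (6)(0) − (3)(-3) = 9
B→C: (3)(0) − (-3)(0) = 0
C→D: (-3)(-5) − (4)(0) = 15
D→A: (4)(-3) − (6)(-5) = 18
Σ = 42
Signed area = Σ/2 = 21 (positive ⇒ counter-clockwise traversal).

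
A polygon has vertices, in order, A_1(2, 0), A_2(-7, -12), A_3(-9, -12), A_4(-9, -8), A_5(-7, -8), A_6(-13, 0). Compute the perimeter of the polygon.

|A_1A_2| = √((-9)² + (-12)²) = √225 = 15
|A_2A_3| = √((-2)² + (0)²) = √4 = 2
|A_3A_4| = √((0)² + (4)²) = √16 = 4
|A_4A_5| = √((2)² + (0)²) = √4 = 2
|A_5A_6| = √((-6)² + (8)²) = √100 = 10
|A_6A_1| = √((15)² + (0)²) = √225 = 15
Perimeter = 15 + 2 + 4 + 2 + 10 + 15 = 48.

48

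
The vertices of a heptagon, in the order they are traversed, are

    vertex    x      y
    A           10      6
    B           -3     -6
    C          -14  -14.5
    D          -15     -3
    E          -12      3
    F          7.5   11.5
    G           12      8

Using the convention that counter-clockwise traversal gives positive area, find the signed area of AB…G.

Cross-terms: -42, -40.5, -175.5, -81, -160.5, -78, -8  ⇒  Σ = -585.5
Signed area = Σ/2 = -292.75 (negative ⇒ clockwise traversal).

-292.75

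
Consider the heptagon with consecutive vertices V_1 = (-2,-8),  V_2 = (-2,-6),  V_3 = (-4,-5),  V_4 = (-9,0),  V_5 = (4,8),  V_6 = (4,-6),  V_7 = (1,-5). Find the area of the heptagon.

Apply the surveyor's formula: 2A = Σ (x_i·y_{i+1} − x_{i+1}·y_i), indices taken mod 7.
Cross-terms: -4, -14, -45, -72, -56, -14, -18  ⇒  Σ = -223
Area = |Σ|/2 = 111.5.

111.5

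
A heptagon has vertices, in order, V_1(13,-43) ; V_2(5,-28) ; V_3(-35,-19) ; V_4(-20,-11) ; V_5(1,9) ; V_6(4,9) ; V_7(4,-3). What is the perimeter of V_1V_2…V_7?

|V_1V_2| = √((-8)² + (15)²) = √289 = 17
|V_2V_3| = √((-40)² + (9)²) = √1681 = 41
|V_3V_4| = √((15)² + (8)²) = √289 = 17
|V_4V_5| = √((21)² + (20)²) = √841 = 29
|V_5V_6| = √((3)² + (0)²) = √9 = 3
|V_6V_7| = √((0)² + (-12)²) = √144 = 12
|V_7V_1| = √((9)² + (-40)²) = √1681 = 41
Perimeter = 17 + 41 + 17 + 29 + 3 + 12 + 41 = 160.

160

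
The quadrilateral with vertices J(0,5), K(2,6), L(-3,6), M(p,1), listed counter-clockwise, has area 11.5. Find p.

-6

Write out the shoelace sum; only the two edges meeting at M involve p:
2·Area = [((-3)·1 − p·6) + (p·5 − 0·1)] + 20
       = -1·p + 17 = 23
⇒ p = -6.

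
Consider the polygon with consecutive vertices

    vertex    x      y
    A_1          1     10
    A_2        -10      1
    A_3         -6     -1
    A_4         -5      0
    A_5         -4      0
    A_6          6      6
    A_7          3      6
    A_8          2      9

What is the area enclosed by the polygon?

Apply Gauss's area formula: 2A = Σ (x_i·y_{i+1} − x_{i+1}·y_i), indices taken mod 8.
Cross-terms: 101, 16, -5, 0, -24, 18, 15, 11  ⇒  Σ = 132
Area = |Σ|/2 = 66.

66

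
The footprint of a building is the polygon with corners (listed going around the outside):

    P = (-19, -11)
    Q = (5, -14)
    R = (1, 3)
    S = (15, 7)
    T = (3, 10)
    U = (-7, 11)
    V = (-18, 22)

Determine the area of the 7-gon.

602

Σ = (321) + (29) + (-38) + (129) + (103) + (44) + (616) = 1204
Area = |Σ|/2 = 602.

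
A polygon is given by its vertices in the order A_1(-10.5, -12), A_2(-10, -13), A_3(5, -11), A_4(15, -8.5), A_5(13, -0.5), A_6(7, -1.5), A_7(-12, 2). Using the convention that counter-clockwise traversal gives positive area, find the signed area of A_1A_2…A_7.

Apply the shoelace formula: 2A = Σ (x_i·y_{i+1} − x_{i+1}·y_i), indices taken mod 7.
A_1→A_2: (-10.5)(-13) − (-10)(-12) = 16.5
A_2→A_3: (-10)(-11) − (5)(-13) = 175
A_3→A_4: (5)(-8.5) − (15)(-11) = 122.5
A_4→A_5: (15)(-0.5) − (13)(-8.5) = 103
A_5→A_6: (13)(-1.5) − (7)(-0.5) = -16
A_6→A_7: (7)(2) − (-12)(-1.5) = -4
A_7→A_1: (-12)(-12) − (-10.5)(2) = 165
Σ = 562
Signed area = Σ/2 = 281 (positive ⇒ counter-clockwise traversal).

281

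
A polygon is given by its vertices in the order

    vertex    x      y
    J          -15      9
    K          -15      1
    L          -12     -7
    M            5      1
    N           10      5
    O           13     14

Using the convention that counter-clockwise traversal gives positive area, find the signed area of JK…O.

Cross-terms: 120, 117, 23, 15, 75, 327  ⇒  Σ = 677
Signed area = Σ/2 = 338.5 (positive ⇒ counter-clockwise traversal).

338.5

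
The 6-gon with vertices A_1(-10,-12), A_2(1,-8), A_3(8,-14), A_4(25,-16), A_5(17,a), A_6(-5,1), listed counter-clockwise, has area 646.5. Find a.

Write out the shoelace sum; only the two edges meeting at A_5 involve a:
2·Area = [(25·a − 17·(-16)) + (17·1 − (-5)·a)] + 434
       = 30·a + 723 = 1293
⇒ a = 19.

19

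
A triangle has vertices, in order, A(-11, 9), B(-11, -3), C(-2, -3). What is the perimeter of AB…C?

36

|AB| = √((0)² + (-12)²) = √144 = 12
|BC| = √((9)² + (0)²) = √81 = 9
|CA| = √((-9)² + (12)²) = √225 = 15
Perimeter = 12 + 9 + 15 = 36.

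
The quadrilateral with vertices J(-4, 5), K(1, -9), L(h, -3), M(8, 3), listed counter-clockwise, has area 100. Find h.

8

Write out the shoelace sum; only the two edges meeting at L involve h:
2·Area = [(1·(-3) − h·(-9)) + (h·3 − 8·(-3))] + 83
       = 12·h + 104 = 200
⇒ h = 8.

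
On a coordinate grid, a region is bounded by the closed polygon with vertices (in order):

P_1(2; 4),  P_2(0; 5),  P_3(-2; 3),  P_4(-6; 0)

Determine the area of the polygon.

Apply the surveyor's formula: 2A = Σ (x_i·y_{i+1} − x_{i+1}·y_i), indices taken mod 4.
Cross-terms: 10, 10, 18, -24  ⇒  Σ = 14
Area = |Σ|/2 = 7.

7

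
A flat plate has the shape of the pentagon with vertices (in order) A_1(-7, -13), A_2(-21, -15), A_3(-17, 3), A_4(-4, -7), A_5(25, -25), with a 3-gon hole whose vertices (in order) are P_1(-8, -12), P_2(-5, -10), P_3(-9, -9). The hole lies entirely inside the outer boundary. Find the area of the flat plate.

Outer boundary:
Cross-terms: -168, -318, 131, 275, -500  ⇒  Σ = -580
Area = |Σ|/2 = 290.
Hole:
Apply Gauss's area formula: 2A = Σ (x_i·y_{i+1} − x_{i+1}·y_i), indices taken mod 3.
Σ = (20) + (-45) + (36) = 11
Area = |Σ|/2 = 5.5.
Net area = 290 − 5.5 = 284.5.

284.5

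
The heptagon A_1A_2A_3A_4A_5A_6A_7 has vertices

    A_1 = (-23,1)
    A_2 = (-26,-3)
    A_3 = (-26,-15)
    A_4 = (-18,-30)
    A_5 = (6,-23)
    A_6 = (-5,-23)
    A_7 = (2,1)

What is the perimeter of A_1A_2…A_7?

|A_1A_2| = √((-3)² + (-4)²) = √25 = 5
|A_2A_3| = √((0)² + (-12)²) = √144 = 12
|A_3A_4| = √((8)² + (-15)²) = √289 = 17
|A_4A_5| = √((24)² + (7)²) = √625 = 25
|A_5A_6| = √((-11)² + (0)²) = √121 = 11
|A_6A_7| = √((7)² + (24)²) = √625 = 25
|A_7A_1| = √((-25)² + (0)²) = √625 = 25
Perimeter = 5 + 12 + 17 + 25 + 11 + 25 + 25 = 120.

120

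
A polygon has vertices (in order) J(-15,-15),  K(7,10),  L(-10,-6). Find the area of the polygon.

J→K: (-15)(10) − (7)(-15) = -45
K→L: (7)(-6) − (-10)(10) = 58
L→J: (-10)(-15) − (-15)(-6) = 60
Σ = 73
Area = |Σ|/2 = 36.5.

36.5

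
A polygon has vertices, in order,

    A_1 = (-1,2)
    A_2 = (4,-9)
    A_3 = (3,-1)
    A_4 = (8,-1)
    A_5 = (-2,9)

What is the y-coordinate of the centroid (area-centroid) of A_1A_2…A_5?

Apply the surveyor's formula. First the cross-terms c_i = x_i·y_{i+1} − x_{i+1}·y_i:
  1, 23, 5, 70, 5  ⇒  2A = 104, A = 52.
Then Σ (y_i + y_{i+1})·c_i = 368, so ȳ = 368 / (6·52) = 46/39.

46/39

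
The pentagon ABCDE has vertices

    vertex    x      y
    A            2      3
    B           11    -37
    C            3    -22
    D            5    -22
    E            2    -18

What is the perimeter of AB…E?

|AB| = √((9)² + (-40)²) = √1681 = 41
|BC| = √((-8)² + (15)²) = √289 = 17
|CD| = √((2)² + (0)²) = √4 = 2
|DE| = √((-3)² + (4)²) = √25 = 5
|EA| = √((0)² + (21)²) = √441 = 21
Perimeter = 41 + 17 + 2 + 5 + 21 = 86.

86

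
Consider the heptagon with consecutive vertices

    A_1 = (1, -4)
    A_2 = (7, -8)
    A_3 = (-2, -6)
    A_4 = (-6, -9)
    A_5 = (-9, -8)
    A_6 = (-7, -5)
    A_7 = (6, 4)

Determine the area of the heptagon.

63

Cross-terms: 20, -58, -18, -33, -11, 2, -28  ⇒  Σ = -126
Area = |Σ|/2 = 63.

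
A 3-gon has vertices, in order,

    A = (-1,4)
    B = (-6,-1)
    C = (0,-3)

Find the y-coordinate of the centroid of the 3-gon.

0

Apply the shoelace (surveyor's) formula. First the cross-terms c_i = x_i·y_{i+1} − x_{i+1}·y_i:
  25, 18, -3  ⇒  2A = 40, A = 20.
Then Σ (y_i + y_{i+1})·c_i = 0, so ȳ = 0 / (6·20) = 0.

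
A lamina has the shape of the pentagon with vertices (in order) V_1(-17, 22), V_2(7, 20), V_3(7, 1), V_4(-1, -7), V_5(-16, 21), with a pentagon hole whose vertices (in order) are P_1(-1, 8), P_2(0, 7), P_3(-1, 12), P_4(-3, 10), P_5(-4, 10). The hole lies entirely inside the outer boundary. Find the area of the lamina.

Outer boundary:
Apply the surveyor's formula: 2A = Σ (x_i·y_{i+1} − x_{i+1}·y_i), indices taken mod 5.
Σ = (-494) + (-133) + (-48) + (-133) + (5) = -803
Area = |Σ|/2 = 401.5.
Hole:
Σ = (-7) + (7) + (26) + (10) + (-22) = 14
Area = |Σ|/2 = 7.
Net area = 401.5 − 7 = 394.5.

394.5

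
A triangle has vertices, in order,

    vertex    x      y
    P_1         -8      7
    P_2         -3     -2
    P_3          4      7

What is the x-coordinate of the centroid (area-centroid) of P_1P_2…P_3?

Apply the surveyor's formula. First the cross-terms c_i = x_i·y_{i+1} − x_{i+1}·y_i:
  37, -13, 84  ⇒  2A = 108, A = 54.
Then Σ (x_i + x_{i+1})·c_i = -756, so x̄ = -756 / (6·54) = -7/3.

-7/3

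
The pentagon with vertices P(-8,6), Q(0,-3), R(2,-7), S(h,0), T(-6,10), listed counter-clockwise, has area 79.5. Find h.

5

Write out the shoelace sum; only the two edges meeting at S involve h:
2·Area = [(2·0 − h·(-7)) + (h·10 − (-6)·0)] + 74
       = 17·h + 74 = 159
⇒ h = 5.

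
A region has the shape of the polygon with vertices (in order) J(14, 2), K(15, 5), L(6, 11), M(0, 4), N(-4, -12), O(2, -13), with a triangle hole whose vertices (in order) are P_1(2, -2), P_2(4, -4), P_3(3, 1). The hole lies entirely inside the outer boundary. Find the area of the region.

234.5

Outer boundary:
Apply the surveyor's formula: 2A = Σ (x_i·y_{i+1} − x_{i+1}·y_i), indices taken mod 6.
Σ = (40) + (135) + (24) + (16) + (76) + (186) = 477
Area = |Σ|/2 = 238.5.
Hole:
Σ = (0) + (16) + (-8) = 8
Area = |Σ|/2 = 4.
Net area = 238.5 − 4 = 234.5.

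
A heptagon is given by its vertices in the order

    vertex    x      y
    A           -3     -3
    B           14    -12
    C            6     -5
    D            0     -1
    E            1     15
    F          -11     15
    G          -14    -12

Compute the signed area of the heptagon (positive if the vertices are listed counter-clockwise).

301.5

Apply the surveyor's formula: 2A = Σ (x_i·y_{i+1} − x_{i+1}·y_i), indices taken mod 7.
A→B: (-3)(-12) − (14)(-3) = 78
B→C: (14)(-5) − (6)(-12) = 2
C→D: (6)(-1) − (0)(-5) = -6
D→E: (0)(15) − (1)(-1) = 1
E→F: (1)(15) − (-11)(15) = 180
F→G: (-11)(-12) − (-14)(15) = 342
G→A: (-14)(-3) − (-3)(-12) = 6
Σ = 603
Signed area = Σ/2 = 301.5 (positive ⇒ counter-clockwise traversal).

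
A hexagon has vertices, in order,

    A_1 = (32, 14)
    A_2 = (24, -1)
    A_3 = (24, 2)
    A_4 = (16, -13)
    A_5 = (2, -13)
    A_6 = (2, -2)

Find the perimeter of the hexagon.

|A_1A_2| = √((-8)² + (-15)²) = √289 = 17
|A_2A_3| = √((0)² + (3)²) = √9 = 3
|A_3A_4| = √((-8)² + (-15)²) = √289 = 17
|A_4A_5| = √((-14)² + (0)²) = √196 = 14
|A_5A_6| = √((0)² + (11)²) = √121 = 11
|A_6A_1| = √((30)² + (16)²) = √1156 = 34
Perimeter = 17 + 3 + 17 + 14 + 11 + 34 = 96.

96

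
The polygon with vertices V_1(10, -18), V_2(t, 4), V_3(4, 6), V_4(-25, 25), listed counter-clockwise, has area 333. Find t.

The doubled signed area Σ (x_i y_{i+1} − x_{i+1} y_i) is linear in t.
With t=0 it equals 474; the coefficient of t is 24 (from the two edges through V_2).
So 24·t + 474 = 2·333 = 666 ⇒ t = 8.

8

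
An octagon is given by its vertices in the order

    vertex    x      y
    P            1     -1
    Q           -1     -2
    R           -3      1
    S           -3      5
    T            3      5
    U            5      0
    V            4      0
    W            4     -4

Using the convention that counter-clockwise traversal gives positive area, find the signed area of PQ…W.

-46.5

Cross-terms: -3, -7, -12, -30, -25, 0, -16, 0  ⇒  Σ = -93
Signed area = Σ/2 = -46.5 (negative ⇒ clockwise traversal).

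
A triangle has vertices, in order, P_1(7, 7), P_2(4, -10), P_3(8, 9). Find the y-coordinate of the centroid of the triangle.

Apply the surveyor's formula. First the cross-terms c_i = x_i·y_{i+1} − x_{i+1}·y_i:
  -98, 116, -7  ⇒  2A = 11, A = 5.5.
Then Σ (y_i + y_{i+1})·c_i = 66, so ȳ = 66 / (6·5.5) = 2.

2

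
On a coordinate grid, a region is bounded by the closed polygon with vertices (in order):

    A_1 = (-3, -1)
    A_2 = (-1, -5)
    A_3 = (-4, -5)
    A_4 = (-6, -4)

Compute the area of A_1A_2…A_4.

Apply the shoelace (surveyor's) formula: 2A = Σ (x_i·y_{i+1} − x_{i+1}·y_i), indices taken mod 4.
Cross-terms: 14, -15, -14, -6  ⇒  Σ = -21
Area = |Σ|/2 = 10.5.

10.5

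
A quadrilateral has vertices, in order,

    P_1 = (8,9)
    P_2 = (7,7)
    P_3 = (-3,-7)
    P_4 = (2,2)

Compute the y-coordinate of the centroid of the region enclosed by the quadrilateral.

Apply the shoelace (surveyor's) formula. First the cross-terms c_i = x_i·y_{i+1} − x_{i+1}·y_i:
  -7, -28, 8, 2  ⇒  2A = -25, A = -12.5.
Then Σ (y_i + y_{i+1})·c_i = -130, so ȳ = -130 / (6·(-12.5)) = 26/15.

26/15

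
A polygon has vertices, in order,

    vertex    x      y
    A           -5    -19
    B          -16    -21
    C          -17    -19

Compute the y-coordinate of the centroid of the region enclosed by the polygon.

Apply Gauss's area formula. First the cross-terms c_i = x_i·y_{i+1} − x_{i+1}·y_i:
  -199, -53, 228  ⇒  2A = -24, A = -12.
Then Σ (y_i + y_{i+1})·c_i = 1416, so ȳ = 1416 / (6·(-12)) = -59/3.

-59/3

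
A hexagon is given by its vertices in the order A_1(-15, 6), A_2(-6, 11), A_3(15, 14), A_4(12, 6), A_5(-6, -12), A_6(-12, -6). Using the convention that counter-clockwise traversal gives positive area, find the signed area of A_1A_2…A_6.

-417

A_1→A_2: (-15)(11) − (-6)(6) = -129
A_2→A_3: (-6)(14) − (15)(11) = -249
A_3→A_4: (15)(6) − (12)(14) = -78
A_4→A_5: (12)(-12) − (-6)(6) = -108
A_5→A_6: (-6)(-6) − (-12)(-12) = -108
A_6→A_1: (-12)(6) − (-15)(-6) = -162
Σ = -834
Signed area = Σ/2 = -417 (negative ⇒ clockwise traversal).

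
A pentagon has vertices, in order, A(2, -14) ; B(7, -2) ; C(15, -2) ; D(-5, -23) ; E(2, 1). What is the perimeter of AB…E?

|AB| = √((5)² + (12)²) = √169 = 13
|BC| = √((8)² + (0)²) = √64 = 8
|CD| = √((-20)² + (-21)²) = √841 = 29
|DE| = √((7)² + (24)²) = √625 = 25
|EA| = √((0)² + (-15)²) = √225 = 15
Perimeter = 13 + 8 + 29 + 25 + 15 = 90.

90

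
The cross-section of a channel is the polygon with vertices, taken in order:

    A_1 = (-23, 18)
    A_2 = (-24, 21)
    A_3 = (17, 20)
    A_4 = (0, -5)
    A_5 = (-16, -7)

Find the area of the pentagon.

Apply the shoelace formula: 2A = Σ (x_i·y_{i+1} − x_{i+1}·y_i), indices taken mod 5.
Σ = (-51) + (-837) + (-85) + (-80) + (-449) = -1502
Area = |Σ|/2 = 751.

751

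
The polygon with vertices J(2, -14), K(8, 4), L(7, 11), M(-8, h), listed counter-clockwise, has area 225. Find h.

14

Write out the shoelace sum; only the two edges meeting at M involve h:
2·Area = [(7·h − (-8)·11) + ((-8)·(-14) − 2·h)] + 180
       = 5·h + 380 = 450
⇒ h = 14.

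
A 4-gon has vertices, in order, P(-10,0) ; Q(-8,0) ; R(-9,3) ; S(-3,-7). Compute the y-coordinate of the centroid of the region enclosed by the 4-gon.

-65/33

Apply the shoelace formula. First the cross-terms c_i = x_i·y_{i+1} − x_{i+1}·y_i:
  0, -24, 72, -70  ⇒  2A = -22, A = -11.
Then Σ (y_i + y_{i+1})·c_i = 130, so ȳ = 130 / (6·(-11)) = -65/33.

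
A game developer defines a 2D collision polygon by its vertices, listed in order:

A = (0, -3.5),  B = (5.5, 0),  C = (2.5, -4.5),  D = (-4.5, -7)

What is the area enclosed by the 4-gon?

Apply the shoelace (surveyor's) formula: 2A = Σ (x_i·y_{i+1} − x_{i+1}·y_i), indices taken mod 4.
Cross-terms: 19.25, -24.75, -37.75, 15.75  ⇒  Σ = -27.5
Area = |Σ|/2 = 13.75.

13.75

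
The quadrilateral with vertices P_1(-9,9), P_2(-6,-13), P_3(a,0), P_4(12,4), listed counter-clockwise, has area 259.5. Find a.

Write out the shoelace sum; only the two edges meeting at P_3 involve a:
2·Area = [((-6)·0 − a·(-13)) + (a·4 − 12·0)] + 315
       = 17·a + 315 = 519
⇒ a = 12.

12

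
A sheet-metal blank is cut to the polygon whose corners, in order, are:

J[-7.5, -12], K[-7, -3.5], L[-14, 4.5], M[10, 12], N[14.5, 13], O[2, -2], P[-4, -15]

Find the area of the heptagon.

276.375

Apply the surveyor's formula: 2A = Σ (x_i·y_{i+1} − x_{i+1}·y_i), indices taken mod 7.
J→K: (-7.5)(-3.5) − (-7)(-12) = -57.75
K→L: (-7)(4.5) − (-14)(-3.5) = -80.5
L→M: (-14)(12) − (10)(4.5) = -213
M→N: (10)(13) − (14.5)(12) = -44
N→O: (14.5)(-2) − (2)(13) = -55
O→P: (2)(-15) − (-4)(-2) = -38
P→J: (-4)(-12) − (-7.5)(-15) = -64.5
Σ = -552.75
Area = |Σ|/2 = 276.375.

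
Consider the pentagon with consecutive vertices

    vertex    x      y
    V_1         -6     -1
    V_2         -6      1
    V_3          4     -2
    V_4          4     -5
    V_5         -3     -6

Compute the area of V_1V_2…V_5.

V_1→V_2: (-6)(1) − (-6)(-1) = -12
V_2→V_3: (-6)(-2) − (4)(1) = 8
V_3→V_4: (4)(-5) − (4)(-2) = -12
V_4→V_5: (4)(-6) − (-3)(-5) = -39
V_5→V_1: (-3)(-1) − (-6)(-6) = -33
Σ = -88
Area = |Σ|/2 = 44.

44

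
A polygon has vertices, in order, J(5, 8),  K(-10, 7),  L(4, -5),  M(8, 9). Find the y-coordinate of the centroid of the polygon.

599/174

Apply the shoelace formula. First the cross-terms c_i = x_i·y_{i+1} − x_{i+1}·y_i:
  115, 22, 76, 19  ⇒  2A = 232, A = 116.
Then Σ (y_i + y_{i+1})·c_i = 2396, so ȳ = 2396 / (6·116) = 599/174.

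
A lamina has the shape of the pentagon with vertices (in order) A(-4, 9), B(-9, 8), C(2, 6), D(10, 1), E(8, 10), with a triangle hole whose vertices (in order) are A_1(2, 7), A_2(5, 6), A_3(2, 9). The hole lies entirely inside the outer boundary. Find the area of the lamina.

Outer boundary:
Apply Gauss's area formula: 2A = Σ (x_i·y_{i+1} − x_{i+1}·y_i), indices taken mod 5.
A→B: (-4)(8) − (-9)(9) = 49
B→C: (-9)(6) − (2)(8) = -70
C→D: (2)(1) − (10)(6) = -58
D→E: (10)(10) − (8)(1) = 92
E→A: (8)(9) − (-4)(10) = 112
Σ = 125
Area = |Σ|/2 = 62.5.
Hole:
Cross-terms: -23, 33, -4  ⇒  Σ = 6
Area = |Σ|/2 = 3.
Net area = 62.5 − 3 = 59.5.

59.5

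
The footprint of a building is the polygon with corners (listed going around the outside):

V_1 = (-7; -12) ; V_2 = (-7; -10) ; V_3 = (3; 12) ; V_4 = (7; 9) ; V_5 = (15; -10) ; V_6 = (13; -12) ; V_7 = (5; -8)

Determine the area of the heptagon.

270

Σ = (-14) + (-54) + (-57) + (-205) + (-50) + (-44) + (-116) = -540
Area = |Σ|/2 = 270.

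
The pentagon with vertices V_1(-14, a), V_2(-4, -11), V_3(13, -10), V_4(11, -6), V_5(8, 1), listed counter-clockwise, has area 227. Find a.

Write out the shoelace sum; only the two edges meeting at V_1 involve a:
2·Area = [(8·a − (-14)·1) + ((-14)·(-11) − (-4)·a)] + 274
       = 12·a + 442 = 454
⇒ a = 1.

1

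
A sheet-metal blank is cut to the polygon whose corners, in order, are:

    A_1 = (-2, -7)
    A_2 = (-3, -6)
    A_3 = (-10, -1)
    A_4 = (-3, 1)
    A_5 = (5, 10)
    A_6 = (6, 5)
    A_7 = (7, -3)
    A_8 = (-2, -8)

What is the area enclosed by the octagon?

A_1→A_2: (-2)(-6) − (-3)(-7) = -9
A_2→A_3: (-3)(-1) − (-10)(-6) = -57
A_3→A_4: (-10)(1) − (-3)(-1) = -13
A_4→A_5: (-3)(10) − (5)(1) = -35
A_5→A_6: (5)(5) − (6)(10) = -35
A_6→A_7: (6)(-3) − (7)(5) = -53
A_7→A_8: (7)(-8) − (-2)(-3) = -62
A_8→A_1: (-2)(-7) − (-2)(-8) = -2
Σ = -266
Area = |Σ|/2 = 133.

133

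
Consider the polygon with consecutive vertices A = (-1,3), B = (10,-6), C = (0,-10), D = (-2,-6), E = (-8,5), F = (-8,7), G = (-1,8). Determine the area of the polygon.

135

A→B: (-1)(-6) − (10)(3) = -24
B→C: (10)(-10) − (0)(-6) = -100
C→D: (0)(-6) − (-2)(-10) = -20
D→E: (-2)(5) − (-8)(-6) = -58
E→F: (-8)(7) − (-8)(5) = -16
F→G: (-8)(8) − (-1)(7) = -57
G→A: (-1)(3) − (-1)(8) = 5
Σ = -270
Area = |Σ|/2 = 135.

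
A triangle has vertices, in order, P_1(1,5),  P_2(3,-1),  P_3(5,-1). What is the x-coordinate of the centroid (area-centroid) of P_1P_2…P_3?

3

Apply Gauss's area formula. First the cross-terms c_i = x_i·y_{i+1} − x_{i+1}·y_i:
  -16, 2, 26  ⇒  2A = 12, A = 6.
Then Σ (x_i + x_{i+1})·c_i = 108, so x̄ = 108 / (6·6) = 3.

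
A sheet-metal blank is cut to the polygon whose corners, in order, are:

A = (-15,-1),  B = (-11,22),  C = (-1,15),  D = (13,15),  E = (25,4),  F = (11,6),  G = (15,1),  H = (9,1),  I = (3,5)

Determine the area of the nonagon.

435

Apply the shoelace (surveyor's) formula: 2A = Σ (x_i·y_{i+1} − x_{i+1}·y_i), indices taken mod 9.
Σ = (-341) + (-143) + (-210) + (-323) + (106) + (-79) + (6) + (42) + (72) = -870
Area = |Σ|/2 = 435.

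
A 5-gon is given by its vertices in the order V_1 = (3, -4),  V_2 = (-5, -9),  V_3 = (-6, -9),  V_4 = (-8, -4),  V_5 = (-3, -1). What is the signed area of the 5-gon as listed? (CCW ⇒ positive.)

-46.5

Apply the surveyor's formula: 2A = Σ (x_i·y_{i+1} − x_{i+1}·y_i), indices taken mod 5.
Σ = (-47) + (-9) + (-48) + (-4) + (15) = -93
Signed area = Σ/2 = -46.5 (negative ⇒ clockwise traversal).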